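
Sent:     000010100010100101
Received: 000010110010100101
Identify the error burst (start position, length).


XOR: 000000010000000000

Burst at position 7, length 1


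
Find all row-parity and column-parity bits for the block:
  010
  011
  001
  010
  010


Row parities: 10111
Column parities: 000

Row P: 10111, Col P: 000, Corner: 0


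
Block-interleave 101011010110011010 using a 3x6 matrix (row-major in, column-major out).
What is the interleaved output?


Matrix:
  101011
  010110
  011010
Read columns: 100011101010111100

100011101010111100


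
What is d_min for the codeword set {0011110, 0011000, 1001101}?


Comparing all pairs, minimum distance: 2
Can detect 1 errors, correct 0 errors

2


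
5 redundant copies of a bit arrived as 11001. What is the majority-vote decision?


Ones: 3 out of 5
Threshold: 3

1 (3/5 voted 1)


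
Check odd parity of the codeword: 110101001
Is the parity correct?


Number of 1s: 5

Yes, parity is correct (5 ones)


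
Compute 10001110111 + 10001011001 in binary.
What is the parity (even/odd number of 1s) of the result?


10001110111 = 1143
10001011001 = 1113
Sum = 2256 = 100011010000
1s count = 4

even parity (4 ones in 100011010000)


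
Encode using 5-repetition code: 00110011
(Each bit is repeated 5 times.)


Each bit -> 5 copies

0000000000111111111100000000001111111111


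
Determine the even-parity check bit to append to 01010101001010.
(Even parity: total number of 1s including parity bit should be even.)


Number of 1s in data: 6
Parity bit: 0

0


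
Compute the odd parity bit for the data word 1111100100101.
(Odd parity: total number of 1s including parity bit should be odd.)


Number of 1s in data: 8
Parity bit: 1

1


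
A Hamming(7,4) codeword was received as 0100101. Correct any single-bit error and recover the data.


Syndrome = 0: no error detected

Data: 0101 (no errors)


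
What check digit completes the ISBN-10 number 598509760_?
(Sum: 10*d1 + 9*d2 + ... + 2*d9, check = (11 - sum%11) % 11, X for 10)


Weighted sum: 321
321 mod 11 = 2

Check digit: 9


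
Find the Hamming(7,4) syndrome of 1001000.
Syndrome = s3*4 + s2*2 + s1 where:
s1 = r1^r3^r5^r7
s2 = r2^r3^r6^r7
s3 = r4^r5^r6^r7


s1=1, s2=0, s3=1

Syndrome = 5 (error at position 5)


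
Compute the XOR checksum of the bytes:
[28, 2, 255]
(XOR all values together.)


XOR chain: 28 ^ 2 ^ 255 = 225

225


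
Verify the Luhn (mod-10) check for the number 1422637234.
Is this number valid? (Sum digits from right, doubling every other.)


Luhn sum = 35
35 mod 10 = 5

Invalid (Luhn sum mod 10 = 5)


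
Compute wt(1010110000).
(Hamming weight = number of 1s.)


Counting 1s in 1010110000

4


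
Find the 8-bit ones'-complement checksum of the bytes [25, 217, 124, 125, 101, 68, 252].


Sum = 912 mod 256 = 144
Complement = 111

111


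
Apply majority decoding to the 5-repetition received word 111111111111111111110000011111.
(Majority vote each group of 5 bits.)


Groups: 11111, 11111, 11111, 11111, 00000, 11111
Majority votes: 111101

111101


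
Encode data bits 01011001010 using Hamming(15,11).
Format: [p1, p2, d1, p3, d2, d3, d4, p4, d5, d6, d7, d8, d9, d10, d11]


Parity bits: p1=1, p2=0, p3=0, p4=1

100010111001010


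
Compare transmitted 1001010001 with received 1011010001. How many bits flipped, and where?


XOR: 0010000000

1 error(s) at position(s): 2


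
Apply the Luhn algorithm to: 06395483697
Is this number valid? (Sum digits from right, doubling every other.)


Luhn sum = 64
64 mod 10 = 4

Invalid (Luhn sum mod 10 = 4)


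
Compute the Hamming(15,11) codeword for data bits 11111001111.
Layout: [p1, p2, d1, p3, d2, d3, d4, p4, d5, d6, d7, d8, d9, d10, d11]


Parity bits: p1=0, p2=1, p3=1, p4=1

011111111001111


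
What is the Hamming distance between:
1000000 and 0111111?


XOR: 1111111
Count of 1s: 7

7


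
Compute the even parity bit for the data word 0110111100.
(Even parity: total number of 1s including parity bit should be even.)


Number of 1s in data: 6
Parity bit: 0

0


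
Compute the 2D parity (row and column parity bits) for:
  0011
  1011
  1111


Row parities: 010
Column parities: 0111

Row P: 010, Col P: 0111, Corner: 1


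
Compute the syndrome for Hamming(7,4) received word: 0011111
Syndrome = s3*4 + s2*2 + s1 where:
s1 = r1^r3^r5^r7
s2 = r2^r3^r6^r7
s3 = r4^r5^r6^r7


s1=1, s2=1, s3=0

Syndrome = 3 (error at position 3)


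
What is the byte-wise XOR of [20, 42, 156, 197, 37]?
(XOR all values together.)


XOR chain: 20 ^ 42 ^ 156 ^ 197 ^ 37 = 66

66


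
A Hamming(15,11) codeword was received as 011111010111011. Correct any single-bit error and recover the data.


Syndrome = 2: error at position 2

Data: 11100111011 (corrected bit 2)


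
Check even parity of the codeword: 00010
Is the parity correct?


Number of 1s: 1

No, parity error (1 ones)


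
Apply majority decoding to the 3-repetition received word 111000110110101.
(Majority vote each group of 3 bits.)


Groups: 111, 000, 110, 110, 101
Majority votes: 10111

10111


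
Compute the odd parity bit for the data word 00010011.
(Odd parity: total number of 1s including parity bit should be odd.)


Number of 1s in data: 3
Parity bit: 0

0


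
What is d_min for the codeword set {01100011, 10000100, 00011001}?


Comparing all pairs, minimum distance: 5
Can detect 4 errors, correct 2 errors

5


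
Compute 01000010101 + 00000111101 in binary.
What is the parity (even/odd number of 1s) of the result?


01000010101 = 533
00000111101 = 61
Sum = 594 = 1001010010
1s count = 4

even parity (4 ones in 1001010010)


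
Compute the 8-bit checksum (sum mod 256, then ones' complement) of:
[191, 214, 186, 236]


Sum = 827 mod 256 = 59
Complement = 196

196


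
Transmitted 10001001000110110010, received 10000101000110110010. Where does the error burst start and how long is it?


XOR: 00001100000000000000

Burst at position 4, length 2


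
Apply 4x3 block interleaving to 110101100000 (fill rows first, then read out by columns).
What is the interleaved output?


Matrix:
  110
  101
  100
  000
Read columns: 111010000100

111010000100


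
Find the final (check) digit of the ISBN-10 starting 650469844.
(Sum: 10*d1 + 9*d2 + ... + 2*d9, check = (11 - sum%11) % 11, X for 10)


Weighted sum: 266
266 mod 11 = 2

Check digit: 9


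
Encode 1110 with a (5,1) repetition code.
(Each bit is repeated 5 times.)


Each bit -> 5 copies

11111111111111100000


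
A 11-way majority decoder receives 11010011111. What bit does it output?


Ones: 8 out of 11
Threshold: 6

1 (8/11 voted 1)


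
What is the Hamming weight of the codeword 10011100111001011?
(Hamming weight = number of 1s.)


Counting 1s in 10011100111001011

10


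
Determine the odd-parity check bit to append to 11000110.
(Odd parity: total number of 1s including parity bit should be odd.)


Number of 1s in data: 4
Parity bit: 1

1


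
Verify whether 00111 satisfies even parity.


Number of 1s: 3

No, parity error (3 ones)


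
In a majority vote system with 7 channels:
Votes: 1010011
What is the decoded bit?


Ones: 4 out of 7
Threshold: 4

1 (4/7 voted 1)


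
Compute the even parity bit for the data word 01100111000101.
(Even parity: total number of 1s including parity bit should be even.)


Number of 1s in data: 7
Parity bit: 1

1


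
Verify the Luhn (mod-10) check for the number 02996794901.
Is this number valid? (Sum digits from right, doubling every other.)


Luhn sum = 60
60 mod 10 = 0

Valid (Luhn sum mod 10 = 0)


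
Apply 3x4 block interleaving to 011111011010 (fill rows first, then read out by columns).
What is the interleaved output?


Matrix:
  0111
  1101
  1010
Read columns: 011110101110

011110101110


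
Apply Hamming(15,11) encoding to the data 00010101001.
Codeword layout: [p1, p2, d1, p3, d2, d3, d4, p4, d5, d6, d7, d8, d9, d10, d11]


Parity bits: p1=0, p2=1, p3=1, p4=1

010100110101001


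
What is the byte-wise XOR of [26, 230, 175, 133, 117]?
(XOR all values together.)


XOR chain: 26 ^ 230 ^ 175 ^ 133 ^ 117 = 163

163


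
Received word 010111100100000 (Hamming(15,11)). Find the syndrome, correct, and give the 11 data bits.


Syndrome = 8: error at position 8

Data: 01110100000 (corrected bit 8)


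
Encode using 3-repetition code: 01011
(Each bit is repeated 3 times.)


Each bit -> 3 copies

000111000111111


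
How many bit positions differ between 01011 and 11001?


XOR: 10010
Count of 1s: 2

2


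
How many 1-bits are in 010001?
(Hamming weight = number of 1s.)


Counting 1s in 010001

2


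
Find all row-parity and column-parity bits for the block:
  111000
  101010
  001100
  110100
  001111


Row parities: 11010
Column parities: 100101

Row P: 11010, Col P: 100101, Corner: 1


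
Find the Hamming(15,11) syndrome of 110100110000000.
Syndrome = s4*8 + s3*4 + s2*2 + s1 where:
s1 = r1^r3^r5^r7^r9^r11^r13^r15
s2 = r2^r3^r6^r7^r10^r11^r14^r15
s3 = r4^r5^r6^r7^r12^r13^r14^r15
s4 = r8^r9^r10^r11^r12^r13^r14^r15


s1=0, s2=0, s3=0, s4=1

Syndrome = 8 (error at position 8)


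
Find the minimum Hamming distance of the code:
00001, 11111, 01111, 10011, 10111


Comparing all pairs, minimum distance: 1
Can detect 0 errors, correct 0 errors

1


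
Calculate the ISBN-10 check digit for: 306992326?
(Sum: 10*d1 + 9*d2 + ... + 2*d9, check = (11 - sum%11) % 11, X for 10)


Weighted sum: 235
235 mod 11 = 4

Check digit: 7


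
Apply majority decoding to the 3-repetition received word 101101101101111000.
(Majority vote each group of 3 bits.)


Groups: 101, 101, 101, 101, 111, 000
Majority votes: 111110

111110


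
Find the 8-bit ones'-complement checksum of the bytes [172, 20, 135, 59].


Sum = 386 mod 256 = 130
Complement = 125

125


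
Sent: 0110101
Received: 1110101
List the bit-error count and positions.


XOR: 1000000

1 error(s) at position(s): 0


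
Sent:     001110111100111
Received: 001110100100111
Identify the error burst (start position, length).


XOR: 000000011000000

Burst at position 7, length 2


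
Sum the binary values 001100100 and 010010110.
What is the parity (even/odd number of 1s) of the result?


001100100 = 100
010010110 = 150
Sum = 250 = 11111010
1s count = 6

even parity (6 ones in 11111010)


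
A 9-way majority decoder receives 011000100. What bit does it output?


Ones: 3 out of 9
Threshold: 5

0 (3/9 voted 1)


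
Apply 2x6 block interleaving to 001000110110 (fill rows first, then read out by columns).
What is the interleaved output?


Matrix:
  001000
  110110
Read columns: 010110010100

010110010100


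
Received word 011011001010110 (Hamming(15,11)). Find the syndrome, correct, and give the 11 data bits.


Syndrome = 3: error at position 3

Data: 01101010110 (corrected bit 3)


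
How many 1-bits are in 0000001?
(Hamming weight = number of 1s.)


Counting 1s in 0000001

1


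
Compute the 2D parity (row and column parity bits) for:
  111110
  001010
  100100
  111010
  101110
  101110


Row parities: 100000
Column parities: 101010

Row P: 100000, Col P: 101010, Corner: 1


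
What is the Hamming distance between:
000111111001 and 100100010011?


XOR: 100011101010
Count of 1s: 6

6


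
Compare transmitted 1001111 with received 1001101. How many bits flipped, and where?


XOR: 0000010

1 error(s) at position(s): 5


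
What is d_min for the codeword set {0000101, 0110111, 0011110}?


Comparing all pairs, minimum distance: 3
Can detect 2 errors, correct 1 errors

3


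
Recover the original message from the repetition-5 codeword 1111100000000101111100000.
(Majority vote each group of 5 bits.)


Groups: 11111, 00000, 00010, 11111, 00000
Majority votes: 10010

10010


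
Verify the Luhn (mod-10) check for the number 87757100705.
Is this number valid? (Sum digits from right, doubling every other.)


Luhn sum = 42
42 mod 10 = 2

Invalid (Luhn sum mod 10 = 2)


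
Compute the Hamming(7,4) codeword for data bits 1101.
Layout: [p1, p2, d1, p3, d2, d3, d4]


Parity bits: p1=1, p2=0, p3=0

1010101


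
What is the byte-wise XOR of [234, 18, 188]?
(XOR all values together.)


XOR chain: 234 ^ 18 ^ 188 = 68

68


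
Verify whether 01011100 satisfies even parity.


Number of 1s: 4

Yes, parity is correct (4 ones)


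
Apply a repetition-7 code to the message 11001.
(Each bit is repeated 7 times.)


Each bit -> 7 copies

11111111111111000000000000001111111


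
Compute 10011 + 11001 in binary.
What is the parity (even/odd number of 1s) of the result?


10011 = 19
11001 = 25
Sum = 44 = 101100
1s count = 3

odd parity (3 ones in 101100)


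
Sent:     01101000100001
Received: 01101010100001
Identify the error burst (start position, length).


XOR: 00000010000000

Burst at position 6, length 1


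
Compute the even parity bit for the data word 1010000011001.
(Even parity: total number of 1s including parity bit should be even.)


Number of 1s in data: 5
Parity bit: 1

1


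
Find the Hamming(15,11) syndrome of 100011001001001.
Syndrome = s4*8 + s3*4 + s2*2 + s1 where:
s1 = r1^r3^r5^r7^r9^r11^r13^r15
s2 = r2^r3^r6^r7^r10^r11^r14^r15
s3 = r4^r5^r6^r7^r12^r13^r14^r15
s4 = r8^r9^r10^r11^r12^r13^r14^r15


s1=0, s2=0, s3=0, s4=1

Syndrome = 8 (error at position 8)


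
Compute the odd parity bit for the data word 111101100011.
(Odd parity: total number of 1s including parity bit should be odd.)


Number of 1s in data: 8
Parity bit: 1

1


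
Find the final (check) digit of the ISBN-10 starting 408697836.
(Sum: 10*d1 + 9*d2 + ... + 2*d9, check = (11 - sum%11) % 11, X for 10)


Weighted sum: 288
288 mod 11 = 2

Check digit: 9


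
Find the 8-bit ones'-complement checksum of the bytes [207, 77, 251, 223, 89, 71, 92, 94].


Sum = 1104 mod 256 = 80
Complement = 175

175


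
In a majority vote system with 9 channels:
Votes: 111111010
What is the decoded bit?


Ones: 7 out of 9
Threshold: 5

1 (7/9 voted 1)


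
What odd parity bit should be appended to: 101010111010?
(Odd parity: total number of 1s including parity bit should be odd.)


Number of 1s in data: 7
Parity bit: 0

0


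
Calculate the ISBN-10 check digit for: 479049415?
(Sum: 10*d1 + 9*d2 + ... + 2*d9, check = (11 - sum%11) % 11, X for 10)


Weighted sum: 273
273 mod 11 = 9

Check digit: 2


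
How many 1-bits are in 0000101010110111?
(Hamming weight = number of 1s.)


Counting 1s in 0000101010110111

8


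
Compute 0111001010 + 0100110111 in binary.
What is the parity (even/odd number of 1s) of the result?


0111001010 = 458
0100110111 = 311
Sum = 769 = 1100000001
1s count = 3

odd parity (3 ones in 1100000001)


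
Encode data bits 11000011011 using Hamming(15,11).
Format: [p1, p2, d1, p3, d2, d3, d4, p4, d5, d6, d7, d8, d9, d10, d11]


Parity bits: p1=0, p2=0, p3=0, p4=0

001010000011011


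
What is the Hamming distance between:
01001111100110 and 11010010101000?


XOR: 10011101001110
Count of 1s: 8

8


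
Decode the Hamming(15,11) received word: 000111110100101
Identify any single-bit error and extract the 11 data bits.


Syndrome = 0: no error detected

Data: 01110100101 (no errors)


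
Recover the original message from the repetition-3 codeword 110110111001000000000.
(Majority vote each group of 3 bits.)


Groups: 110, 110, 111, 001, 000, 000, 000
Majority votes: 1110000

1110000


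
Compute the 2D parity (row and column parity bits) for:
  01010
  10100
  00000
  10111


Row parities: 0000
Column parities: 01001

Row P: 0000, Col P: 01001, Corner: 0


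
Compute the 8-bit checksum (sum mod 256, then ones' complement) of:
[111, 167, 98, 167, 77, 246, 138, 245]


Sum = 1249 mod 256 = 225
Complement = 30

30


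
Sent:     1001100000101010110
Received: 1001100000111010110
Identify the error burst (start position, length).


XOR: 0000000000010000000

Burst at position 11, length 1


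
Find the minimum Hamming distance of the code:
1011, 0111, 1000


Comparing all pairs, minimum distance: 2
Can detect 1 errors, correct 0 errors

2


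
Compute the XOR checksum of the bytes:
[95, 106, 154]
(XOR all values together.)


XOR chain: 95 ^ 106 ^ 154 = 175

175


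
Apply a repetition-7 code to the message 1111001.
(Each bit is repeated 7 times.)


Each bit -> 7 copies

1111111111111111111111111111000000000000001111111


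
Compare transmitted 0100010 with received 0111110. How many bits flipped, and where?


XOR: 0011100

3 error(s) at position(s): 2, 3, 4


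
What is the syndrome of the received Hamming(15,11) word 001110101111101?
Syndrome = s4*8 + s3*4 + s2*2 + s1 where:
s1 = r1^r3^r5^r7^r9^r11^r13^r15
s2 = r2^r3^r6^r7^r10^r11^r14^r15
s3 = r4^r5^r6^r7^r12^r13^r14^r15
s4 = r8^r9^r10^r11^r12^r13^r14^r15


s1=1, s2=1, s3=0, s4=0

Syndrome = 3 (error at position 3)


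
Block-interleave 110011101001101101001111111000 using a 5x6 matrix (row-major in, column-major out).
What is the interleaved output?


Matrix:
  110011
  101001
  101101
  001111
  111000
Read columns: 111011000101111001101001011110

111011000101111001101001011110


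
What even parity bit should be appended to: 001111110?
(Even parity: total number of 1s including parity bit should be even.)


Number of 1s in data: 6
Parity bit: 0

0


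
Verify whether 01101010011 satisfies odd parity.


Number of 1s: 6

No, parity error (6 ones)


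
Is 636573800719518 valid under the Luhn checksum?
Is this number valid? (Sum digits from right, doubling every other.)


Luhn sum = 70
70 mod 10 = 0

Valid (Luhn sum mod 10 = 0)


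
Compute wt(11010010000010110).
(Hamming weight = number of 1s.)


Counting 1s in 11010010000010110

7


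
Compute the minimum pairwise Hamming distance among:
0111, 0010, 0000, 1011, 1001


Comparing all pairs, minimum distance: 1
Can detect 0 errors, correct 0 errors

1


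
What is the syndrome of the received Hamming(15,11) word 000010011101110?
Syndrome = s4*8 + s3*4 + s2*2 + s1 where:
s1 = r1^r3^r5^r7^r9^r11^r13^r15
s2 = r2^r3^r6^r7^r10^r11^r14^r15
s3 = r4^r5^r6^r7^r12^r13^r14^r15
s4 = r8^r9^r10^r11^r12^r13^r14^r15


s1=1, s2=0, s3=0, s4=0

Syndrome = 1 (error at position 1)


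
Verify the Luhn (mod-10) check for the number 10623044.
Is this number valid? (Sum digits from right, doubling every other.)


Luhn sum = 25
25 mod 10 = 5

Invalid (Luhn sum mod 10 = 5)


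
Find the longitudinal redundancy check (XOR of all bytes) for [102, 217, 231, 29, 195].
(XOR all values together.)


XOR chain: 102 ^ 217 ^ 231 ^ 29 ^ 195 = 134

134


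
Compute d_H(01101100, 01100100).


XOR: 00001000
Count of 1s: 1

1


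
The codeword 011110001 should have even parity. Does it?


Number of 1s: 5

No, parity error (5 ones)


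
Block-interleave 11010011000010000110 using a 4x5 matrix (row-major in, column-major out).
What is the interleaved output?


Matrix:
  11010
  01100
  00100
  00110
Read columns: 10001100011110010000

10001100011110010000


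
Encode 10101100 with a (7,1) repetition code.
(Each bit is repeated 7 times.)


Each bit -> 7 copies

11111110000000111111100000001111111111111100000000000000


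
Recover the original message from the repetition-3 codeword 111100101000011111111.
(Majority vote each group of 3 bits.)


Groups: 111, 100, 101, 000, 011, 111, 111
Majority votes: 1010111

1010111


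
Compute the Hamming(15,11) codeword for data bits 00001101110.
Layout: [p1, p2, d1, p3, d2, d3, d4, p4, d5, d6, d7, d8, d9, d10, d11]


Parity bits: p1=0, p2=0, p3=1, p4=1

000100011101110


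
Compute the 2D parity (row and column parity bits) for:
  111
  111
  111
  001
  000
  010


Row parities: 111101
Column parities: 100

Row P: 111101, Col P: 100, Corner: 1


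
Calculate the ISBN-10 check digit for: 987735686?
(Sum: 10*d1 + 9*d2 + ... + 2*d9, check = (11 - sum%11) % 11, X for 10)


Weighted sum: 370
370 mod 11 = 7

Check digit: 4


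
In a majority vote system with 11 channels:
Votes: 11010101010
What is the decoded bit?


Ones: 6 out of 11
Threshold: 6

1 (6/11 voted 1)


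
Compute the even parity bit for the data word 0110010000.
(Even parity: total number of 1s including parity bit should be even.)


Number of 1s in data: 3
Parity bit: 1

1


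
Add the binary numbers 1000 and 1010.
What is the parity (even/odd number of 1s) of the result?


1000 = 8
1010 = 10
Sum = 18 = 10010
1s count = 2

even parity (2 ones in 10010)


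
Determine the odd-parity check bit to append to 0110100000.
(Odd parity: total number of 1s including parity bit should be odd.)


Number of 1s in data: 3
Parity bit: 0

0


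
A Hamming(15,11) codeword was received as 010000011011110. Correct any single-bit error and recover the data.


Syndrome = 7: error at position 7

Data: 00011011110 (corrected bit 7)


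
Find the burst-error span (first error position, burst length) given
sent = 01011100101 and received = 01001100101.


XOR: 00010000000

Burst at position 3, length 1


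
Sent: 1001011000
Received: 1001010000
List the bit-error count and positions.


XOR: 0000001000

1 error(s) at position(s): 6


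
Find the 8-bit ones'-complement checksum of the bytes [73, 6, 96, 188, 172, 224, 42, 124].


Sum = 925 mod 256 = 157
Complement = 98

98


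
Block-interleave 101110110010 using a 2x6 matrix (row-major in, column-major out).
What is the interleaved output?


Matrix:
  101110
  110010
Read columns: 110110101100

110110101100


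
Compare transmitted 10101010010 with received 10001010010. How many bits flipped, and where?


XOR: 00100000000

1 error(s) at position(s): 2


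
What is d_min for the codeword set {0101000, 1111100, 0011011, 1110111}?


Comparing all pairs, minimum distance: 3
Can detect 2 errors, correct 1 errors

3


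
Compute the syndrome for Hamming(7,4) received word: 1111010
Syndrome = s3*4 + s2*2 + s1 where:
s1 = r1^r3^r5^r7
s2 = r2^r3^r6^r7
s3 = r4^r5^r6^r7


s1=0, s2=1, s3=0

Syndrome = 2 (error at position 2)


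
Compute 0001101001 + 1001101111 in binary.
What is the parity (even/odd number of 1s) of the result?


0001101001 = 105
1001101111 = 623
Sum = 728 = 1011011000
1s count = 5

odd parity (5 ones in 1011011000)


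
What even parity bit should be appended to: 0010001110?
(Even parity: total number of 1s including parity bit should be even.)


Number of 1s in data: 4
Parity bit: 0

0


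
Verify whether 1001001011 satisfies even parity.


Number of 1s: 5

No, parity error (5 ones)


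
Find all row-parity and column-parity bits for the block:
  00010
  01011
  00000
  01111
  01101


Row parities: 11001
Column parities: 01011

Row P: 11001, Col P: 01011, Corner: 1


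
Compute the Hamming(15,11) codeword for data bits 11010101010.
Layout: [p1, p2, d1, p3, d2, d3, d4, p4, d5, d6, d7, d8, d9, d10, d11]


Parity bits: p1=1, p2=0, p3=0, p4=1

101010110101010


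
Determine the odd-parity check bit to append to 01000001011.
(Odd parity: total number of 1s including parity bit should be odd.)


Number of 1s in data: 4
Parity bit: 1

1


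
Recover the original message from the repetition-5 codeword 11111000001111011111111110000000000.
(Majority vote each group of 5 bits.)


Groups: 11111, 00000, 11110, 11111, 11111, 00000, 00000
Majority votes: 1011100

1011100


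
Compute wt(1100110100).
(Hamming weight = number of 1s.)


Counting 1s in 1100110100

5


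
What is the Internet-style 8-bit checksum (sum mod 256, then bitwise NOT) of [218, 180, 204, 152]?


Sum = 754 mod 256 = 242
Complement = 13

13


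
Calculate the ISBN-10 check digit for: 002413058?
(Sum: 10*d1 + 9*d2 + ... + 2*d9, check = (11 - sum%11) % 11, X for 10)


Weighted sum: 96
96 mod 11 = 8

Check digit: 3


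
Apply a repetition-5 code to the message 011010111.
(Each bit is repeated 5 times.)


Each bit -> 5 copies

000001111111111000001111100000111111111111111


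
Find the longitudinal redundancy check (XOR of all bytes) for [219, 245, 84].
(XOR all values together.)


XOR chain: 219 ^ 245 ^ 84 = 122

122


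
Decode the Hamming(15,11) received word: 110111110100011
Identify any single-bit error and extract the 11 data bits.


Syndrome = 0: no error detected

Data: 01110100011 (no errors)


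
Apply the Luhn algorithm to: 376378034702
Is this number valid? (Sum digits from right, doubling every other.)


Luhn sum = 52
52 mod 10 = 2

Invalid (Luhn sum mod 10 = 2)


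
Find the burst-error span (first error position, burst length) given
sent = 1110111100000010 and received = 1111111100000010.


XOR: 0001000000000000

Burst at position 3, length 1


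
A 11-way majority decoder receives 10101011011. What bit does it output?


Ones: 7 out of 11
Threshold: 6

1 (7/11 voted 1)


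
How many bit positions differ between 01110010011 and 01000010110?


XOR: 00110000101
Count of 1s: 4

4


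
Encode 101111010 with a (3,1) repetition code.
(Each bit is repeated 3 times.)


Each bit -> 3 copies

111000111111111111000111000


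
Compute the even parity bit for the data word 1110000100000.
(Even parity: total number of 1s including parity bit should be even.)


Number of 1s in data: 4
Parity bit: 0

0


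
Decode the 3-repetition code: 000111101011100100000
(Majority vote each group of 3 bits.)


Groups: 000, 111, 101, 011, 100, 100, 000
Majority votes: 0111000

0111000


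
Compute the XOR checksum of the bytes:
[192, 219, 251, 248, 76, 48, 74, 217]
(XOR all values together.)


XOR chain: 192 ^ 219 ^ 251 ^ 248 ^ 76 ^ 48 ^ 74 ^ 217 = 247

247


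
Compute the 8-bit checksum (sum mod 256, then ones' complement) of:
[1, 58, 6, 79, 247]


Sum = 391 mod 256 = 135
Complement = 120

120


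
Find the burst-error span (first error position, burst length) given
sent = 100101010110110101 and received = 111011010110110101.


XOR: 011110000000000000

Burst at position 1, length 4


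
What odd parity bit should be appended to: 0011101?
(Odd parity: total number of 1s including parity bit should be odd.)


Number of 1s in data: 4
Parity bit: 1

1


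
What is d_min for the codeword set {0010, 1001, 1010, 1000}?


Comparing all pairs, minimum distance: 1
Can detect 0 errors, correct 0 errors

1


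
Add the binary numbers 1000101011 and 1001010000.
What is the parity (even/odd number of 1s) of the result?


1000101011 = 555
1001010000 = 592
Sum = 1147 = 10001111011
1s count = 7

odd parity (7 ones in 10001111011)


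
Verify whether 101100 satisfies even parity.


Number of 1s: 3

No, parity error (3 ones)


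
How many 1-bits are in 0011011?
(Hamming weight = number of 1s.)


Counting 1s in 0011011

4


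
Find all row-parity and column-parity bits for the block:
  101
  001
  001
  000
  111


Row parities: 01101
Column parities: 010

Row P: 01101, Col P: 010, Corner: 1


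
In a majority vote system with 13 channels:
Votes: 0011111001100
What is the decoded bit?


Ones: 7 out of 13
Threshold: 7

1 (7/13 voted 1)


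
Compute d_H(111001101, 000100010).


XOR: 111101111
Count of 1s: 8

8


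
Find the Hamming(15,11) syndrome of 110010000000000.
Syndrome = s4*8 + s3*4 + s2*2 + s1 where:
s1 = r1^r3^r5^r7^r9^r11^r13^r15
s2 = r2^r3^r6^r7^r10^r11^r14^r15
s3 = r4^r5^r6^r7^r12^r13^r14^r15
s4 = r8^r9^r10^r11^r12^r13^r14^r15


s1=0, s2=1, s3=1, s4=0

Syndrome = 6 (error at position 6)


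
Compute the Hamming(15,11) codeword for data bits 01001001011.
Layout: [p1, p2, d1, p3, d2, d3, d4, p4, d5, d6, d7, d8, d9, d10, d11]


Parity bits: p1=1, p2=0, p3=0, p4=0

100010001001011


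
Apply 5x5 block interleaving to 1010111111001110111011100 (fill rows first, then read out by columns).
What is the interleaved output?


Matrix:
  10101
  11111
  00111
  01110
  11100
Read columns: 1100101011111110111011100

1100101011111110111011100


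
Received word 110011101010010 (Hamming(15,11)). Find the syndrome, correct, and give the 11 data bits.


Syndrome = 11: error at position 11

Data: 01111000010 (corrected bit 11)


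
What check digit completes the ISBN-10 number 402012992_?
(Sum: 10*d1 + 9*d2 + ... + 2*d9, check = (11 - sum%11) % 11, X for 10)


Weighted sum: 139
139 mod 11 = 7

Check digit: 4


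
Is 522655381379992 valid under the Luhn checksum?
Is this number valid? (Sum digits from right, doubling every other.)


Luhn sum = 73
73 mod 10 = 3

Invalid (Luhn sum mod 10 = 3)


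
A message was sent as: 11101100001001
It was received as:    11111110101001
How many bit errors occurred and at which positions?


XOR: 00010010100000

3 error(s) at position(s): 3, 6, 8


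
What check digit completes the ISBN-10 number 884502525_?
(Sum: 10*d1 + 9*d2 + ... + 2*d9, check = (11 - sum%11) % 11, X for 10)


Weighted sum: 265
265 mod 11 = 1

Check digit: X


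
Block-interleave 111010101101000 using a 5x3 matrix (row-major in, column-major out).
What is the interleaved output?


Matrix:
  111
  010
  101
  101
  000
Read columns: 101101100010110

101101100010110


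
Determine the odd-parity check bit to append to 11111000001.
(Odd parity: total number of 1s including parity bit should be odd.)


Number of 1s in data: 6
Parity bit: 1

1


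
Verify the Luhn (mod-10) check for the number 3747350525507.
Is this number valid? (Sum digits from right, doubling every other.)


Luhn sum = 37
37 mod 10 = 7

Invalid (Luhn sum mod 10 = 7)


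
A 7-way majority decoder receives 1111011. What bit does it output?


Ones: 6 out of 7
Threshold: 4

1 (6/7 voted 1)


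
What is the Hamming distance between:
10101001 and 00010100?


XOR: 10111101
Count of 1s: 6

6


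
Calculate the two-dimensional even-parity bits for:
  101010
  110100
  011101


Row parities: 110
Column parities: 000011

Row P: 110, Col P: 000011, Corner: 0


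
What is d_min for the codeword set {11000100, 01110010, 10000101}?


Comparing all pairs, minimum distance: 2
Can detect 1 errors, correct 0 errors

2


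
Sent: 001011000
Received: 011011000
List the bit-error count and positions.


XOR: 010000000

1 error(s) at position(s): 1


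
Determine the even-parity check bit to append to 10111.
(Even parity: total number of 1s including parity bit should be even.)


Number of 1s in data: 4
Parity bit: 0

0


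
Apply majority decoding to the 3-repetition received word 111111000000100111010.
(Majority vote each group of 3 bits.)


Groups: 111, 111, 000, 000, 100, 111, 010
Majority votes: 1100010

1100010


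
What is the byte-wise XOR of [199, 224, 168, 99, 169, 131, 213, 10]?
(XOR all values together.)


XOR chain: 199 ^ 224 ^ 168 ^ 99 ^ 169 ^ 131 ^ 213 ^ 10 = 25

25


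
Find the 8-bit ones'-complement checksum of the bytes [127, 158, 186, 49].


Sum = 520 mod 256 = 8
Complement = 247

247


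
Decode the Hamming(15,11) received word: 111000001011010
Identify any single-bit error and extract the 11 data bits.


Syndrome = 0: no error detected

Data: 10001011010 (no errors)


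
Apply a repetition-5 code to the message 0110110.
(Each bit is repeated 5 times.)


Each bit -> 5 copies

00000111111111100000111111111100000


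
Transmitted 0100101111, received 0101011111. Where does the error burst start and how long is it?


XOR: 0001110000

Burst at position 3, length 3


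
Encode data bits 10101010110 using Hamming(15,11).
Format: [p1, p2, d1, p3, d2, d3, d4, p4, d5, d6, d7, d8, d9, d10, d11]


Parity bits: p1=0, p2=0, p3=1, p4=0

001101001010110


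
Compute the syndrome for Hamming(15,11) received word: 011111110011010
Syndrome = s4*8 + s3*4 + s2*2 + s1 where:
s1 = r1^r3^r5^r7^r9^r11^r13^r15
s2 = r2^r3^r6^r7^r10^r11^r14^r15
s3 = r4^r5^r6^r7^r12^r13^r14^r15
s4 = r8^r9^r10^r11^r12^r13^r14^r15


s1=0, s2=0, s3=0, s4=0

Syndrome = 0 (no error)


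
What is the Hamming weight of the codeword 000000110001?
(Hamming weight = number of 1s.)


Counting 1s in 000000110001

3


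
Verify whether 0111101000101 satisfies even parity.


Number of 1s: 7

No, parity error (7 ones)


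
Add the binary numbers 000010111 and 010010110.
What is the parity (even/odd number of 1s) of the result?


000010111 = 23
010010110 = 150
Sum = 173 = 10101101
1s count = 5

odd parity (5 ones in 10101101)


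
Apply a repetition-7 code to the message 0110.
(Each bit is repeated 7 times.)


Each bit -> 7 copies

0000000111111111111110000000


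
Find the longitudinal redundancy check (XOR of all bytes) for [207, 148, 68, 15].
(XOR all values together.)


XOR chain: 207 ^ 148 ^ 68 ^ 15 = 16

16


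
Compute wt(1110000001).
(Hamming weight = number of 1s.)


Counting 1s in 1110000001

4


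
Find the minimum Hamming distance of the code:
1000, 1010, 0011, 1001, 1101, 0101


Comparing all pairs, minimum distance: 1
Can detect 0 errors, correct 0 errors

1


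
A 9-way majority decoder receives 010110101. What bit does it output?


Ones: 5 out of 9
Threshold: 5

1 (5/9 voted 1)


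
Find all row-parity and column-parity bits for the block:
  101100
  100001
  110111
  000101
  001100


Row parities: 10100
Column parities: 110011

Row P: 10100, Col P: 110011, Corner: 0


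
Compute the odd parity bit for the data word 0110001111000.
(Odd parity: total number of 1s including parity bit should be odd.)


Number of 1s in data: 6
Parity bit: 1

1


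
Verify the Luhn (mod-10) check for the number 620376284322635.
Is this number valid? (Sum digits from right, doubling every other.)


Luhn sum = 68
68 mod 10 = 8

Invalid (Luhn sum mod 10 = 8)


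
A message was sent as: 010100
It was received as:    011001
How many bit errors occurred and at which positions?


XOR: 001101

3 error(s) at position(s): 2, 3, 5


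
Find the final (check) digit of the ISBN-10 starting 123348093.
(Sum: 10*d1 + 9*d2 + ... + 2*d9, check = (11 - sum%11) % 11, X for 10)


Weighted sum: 170
170 mod 11 = 5

Check digit: 6


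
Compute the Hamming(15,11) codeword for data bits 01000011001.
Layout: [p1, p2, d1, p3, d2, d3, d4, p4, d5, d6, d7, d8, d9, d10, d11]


Parity bits: p1=1, p2=0, p3=1, p4=1

100110010011001


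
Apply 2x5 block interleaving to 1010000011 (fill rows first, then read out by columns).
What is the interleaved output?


Matrix:
  10100
  00011
Read columns: 1000100101

1000100101


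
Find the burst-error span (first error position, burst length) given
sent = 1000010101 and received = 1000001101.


XOR: 0000011000

Burst at position 5, length 2


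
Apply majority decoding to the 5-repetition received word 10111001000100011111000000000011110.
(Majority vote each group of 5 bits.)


Groups: 10111, 00100, 01000, 11111, 00000, 00000, 11110
Majority votes: 1001001

1001001


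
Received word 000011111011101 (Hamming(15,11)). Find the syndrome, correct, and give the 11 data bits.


Syndrome = 0: no error detected

Data: 01111011101 (no errors)


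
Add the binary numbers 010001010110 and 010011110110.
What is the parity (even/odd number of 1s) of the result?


010001010110 = 1110
010011110110 = 1270
Sum = 2380 = 100101001100
1s count = 5

odd parity (5 ones in 100101001100)


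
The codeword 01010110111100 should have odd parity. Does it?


Number of 1s: 8

No, parity error (8 ones)


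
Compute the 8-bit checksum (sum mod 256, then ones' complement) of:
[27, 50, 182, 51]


Sum = 310 mod 256 = 54
Complement = 201

201


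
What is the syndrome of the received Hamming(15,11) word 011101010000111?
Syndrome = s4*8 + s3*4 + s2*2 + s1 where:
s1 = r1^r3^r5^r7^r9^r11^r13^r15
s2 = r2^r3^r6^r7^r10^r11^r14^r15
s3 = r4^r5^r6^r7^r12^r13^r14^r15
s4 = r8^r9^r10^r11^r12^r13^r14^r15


s1=1, s2=1, s3=1, s4=0

Syndrome = 7 (error at position 7)


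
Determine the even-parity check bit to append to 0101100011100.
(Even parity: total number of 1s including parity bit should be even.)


Number of 1s in data: 6
Parity bit: 0

0


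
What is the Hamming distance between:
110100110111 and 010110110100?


XOR: 100010000011
Count of 1s: 4

4


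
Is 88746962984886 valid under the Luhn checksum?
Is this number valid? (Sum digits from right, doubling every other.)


Luhn sum = 87
87 mod 10 = 7

Invalid (Luhn sum mod 10 = 7)


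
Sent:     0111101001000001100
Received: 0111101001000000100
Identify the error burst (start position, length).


XOR: 0000000000000001000

Burst at position 15, length 1


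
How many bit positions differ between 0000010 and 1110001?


XOR: 1110011
Count of 1s: 5

5


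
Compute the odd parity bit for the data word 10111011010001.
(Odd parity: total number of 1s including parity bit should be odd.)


Number of 1s in data: 8
Parity bit: 1

1


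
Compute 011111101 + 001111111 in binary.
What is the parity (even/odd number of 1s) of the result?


011111101 = 253
001111111 = 127
Sum = 380 = 101111100
1s count = 6

even parity (6 ones in 101111100)


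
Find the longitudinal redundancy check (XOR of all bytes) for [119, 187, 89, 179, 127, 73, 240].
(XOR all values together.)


XOR chain: 119 ^ 187 ^ 89 ^ 179 ^ 127 ^ 73 ^ 240 = 224

224


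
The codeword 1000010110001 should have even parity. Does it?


Number of 1s: 5

No, parity error (5 ones)


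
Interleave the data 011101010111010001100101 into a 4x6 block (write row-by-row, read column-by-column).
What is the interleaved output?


Matrix:
  011101
  010111
  010001
  100101
Read columns: 000111101000110101001111

000111101000110101001111


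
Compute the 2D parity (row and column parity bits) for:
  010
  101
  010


Row parities: 101
Column parities: 101

Row P: 101, Col P: 101, Corner: 0


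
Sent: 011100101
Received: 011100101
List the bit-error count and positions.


XOR: 000000000

0 errors (received matches sent)


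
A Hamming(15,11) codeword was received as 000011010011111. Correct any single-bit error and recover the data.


Syndrome = 0: no error detected

Data: 01100011111 (no errors)


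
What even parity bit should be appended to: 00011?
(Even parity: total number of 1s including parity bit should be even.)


Number of 1s in data: 2
Parity bit: 0

0


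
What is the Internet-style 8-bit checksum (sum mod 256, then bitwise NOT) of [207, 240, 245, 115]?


Sum = 807 mod 256 = 39
Complement = 216

216


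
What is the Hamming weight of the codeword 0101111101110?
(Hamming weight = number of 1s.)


Counting 1s in 0101111101110

9


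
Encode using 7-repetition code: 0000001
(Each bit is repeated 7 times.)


Each bit -> 7 copies

0000000000000000000000000000000000000000001111111


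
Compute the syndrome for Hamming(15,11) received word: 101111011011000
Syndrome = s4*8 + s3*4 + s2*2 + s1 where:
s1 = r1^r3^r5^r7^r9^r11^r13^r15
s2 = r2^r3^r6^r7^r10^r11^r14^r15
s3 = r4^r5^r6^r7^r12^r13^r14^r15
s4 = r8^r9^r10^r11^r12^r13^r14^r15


s1=1, s2=1, s3=0, s4=0

Syndrome = 3 (error at position 3)


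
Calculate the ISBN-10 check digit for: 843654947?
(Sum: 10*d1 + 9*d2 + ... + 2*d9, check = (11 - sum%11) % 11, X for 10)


Weighted sum: 294
294 mod 11 = 8

Check digit: 3


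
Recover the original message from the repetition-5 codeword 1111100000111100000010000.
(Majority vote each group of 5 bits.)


Groups: 11111, 00000, 11110, 00000, 10000
Majority votes: 10100

10100
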